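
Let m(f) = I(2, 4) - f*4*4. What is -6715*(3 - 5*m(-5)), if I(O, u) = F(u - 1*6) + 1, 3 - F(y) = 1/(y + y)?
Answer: 11234195/4 ≈ 2.8085e+6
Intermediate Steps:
F(y) = 3 - 1/(2*y) (F(y) = 3 - 1/(y + y) = 3 - 1/(2*y))
I(O, u) = 4 - 1/(2*(-6 + u)) (I(O, u) = (3 - 1/(2*(u - 1*6))) + 1 = (3 - 1/(2*(u - 6))) + 1 = (3 - 1/(2*(-6 + u))) + 1 = 4 - 1/(2*(-6 + u)))
m(f) = 17/4 - 16*f (m(f) = (-49 + 8*4)/(2*(-6 + 4)) - f*4*4 = (1/2)*(-49 + 32)/(-2) - 4*f*4 = (1/2)*(-1/2)*(-17) - 16*f = 17/4 - 16*f)
-6715*(3 - 5*m(-5)) = -6715*(3 - 5*(17/4 - 16*(-5))) = -6715*(3 - 5*(17/4 + 80)) = -6715*(3 - 5*337/4) = -6715*(3 - 1685/4) = -6715*(-1673/4) = 11234195/4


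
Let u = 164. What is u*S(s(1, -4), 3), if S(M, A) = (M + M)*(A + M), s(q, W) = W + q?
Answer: 0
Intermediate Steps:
S(M, A) = 2*M*(A + M) (S(M, A) = (2*M)*(A + M) = 2*M*(A + M))
u*S(s(1, -4), 3) = 164*(2*(-4 + 1)*(3 + (-4 + 1))) = 164*(2*(-3)*(3 - 3)) = 164*(2*(-3)*0) = 164*0 = 0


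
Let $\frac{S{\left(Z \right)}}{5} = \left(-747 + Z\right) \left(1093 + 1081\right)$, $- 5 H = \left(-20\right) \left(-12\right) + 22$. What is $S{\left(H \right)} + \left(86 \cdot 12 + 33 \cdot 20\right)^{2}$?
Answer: $-5826614$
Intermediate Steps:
$H = - \frac{262}{5}$ ($H = - \frac{\left(-20\right) \left(-12\right) + 22}{5} = - \frac{240 + 22}{5} = \left(- \frac{1}{5}\right) 262 = - \frac{262}{5} \approx -52.4$)
$S{\left(Z \right)} = -8119890 + 10870 Z$ ($S{\left(Z \right)} = 5 \left(-747 + Z\right) \left(1093 + 1081\right) = 5 \left(-747 + Z\right) 2174 = 5 \left(-1623978 + 2174 Z\right) = -8119890 + 10870 Z$)
$S{\left(H \right)} + \left(86 \cdot 12 + 33 \cdot 20\right)^{2} = \left(-8119890 + 10870 \left(- \frac{262}{5}\right)\right) + \left(86 \cdot 12 + 33 \cdot 20\right)^{2} = \left(-8119890 - 569588\right) + \left(1032 + 660\right)^{2} = -8689478 + 1692^{2} = -8689478 + 2862864 = -5826614$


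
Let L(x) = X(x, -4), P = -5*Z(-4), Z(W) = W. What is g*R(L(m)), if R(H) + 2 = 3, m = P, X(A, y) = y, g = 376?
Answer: 376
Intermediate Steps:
P = 20 (P = -5*(-4) = 20)
m = 20
L(x) = -4
R(H) = 1 (R(H) = -2 + 3 = 1)
g*R(L(m)) = 376*1 = 376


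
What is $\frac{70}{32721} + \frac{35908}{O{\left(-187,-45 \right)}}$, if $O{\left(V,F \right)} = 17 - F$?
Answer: $\frac{587475004}{1014351} \approx 579.16$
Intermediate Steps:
$\frac{70}{32721} + \frac{35908}{O{\left(-187,-45 \right)}} = \frac{70}{32721} + \frac{35908}{17 - -45} = 70 \cdot \frac{1}{32721} + \frac{35908}{17 + 45} = \frac{70}{32721} + \frac{35908}{62} = \frac{70}{32721} + 35908 \cdot \frac{1}{62} = \frac{70}{32721} + \frac{17954}{31} = \frac{587475004}{1014351}$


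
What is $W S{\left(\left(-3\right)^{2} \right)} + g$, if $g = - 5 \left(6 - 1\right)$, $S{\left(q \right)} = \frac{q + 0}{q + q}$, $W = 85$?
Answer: $\frac{35}{2} \approx 17.5$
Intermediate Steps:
$S{\left(q \right)} = \frac{1}{2}$ ($S{\left(q \right)} = \frac{q}{2 q} = q \frac{1}{2 q} = \frac{1}{2}$)
$g = -25$ ($g = \left(-5\right) 5 = -25$)
$W S{\left(\left(-3\right)^{2} \right)} + g = 85 \cdot \frac{1}{2} - 25 = \frac{85}{2} - 25 = \frac{35}{2}$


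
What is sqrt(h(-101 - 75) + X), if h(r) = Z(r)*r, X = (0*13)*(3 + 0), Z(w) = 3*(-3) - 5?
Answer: 4*sqrt(154) ≈ 49.639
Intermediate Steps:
Z(w) = -14 (Z(w) = -9 - 5 = -14)
X = 0 (X = 0*3 = 0)
h(r) = -14*r
sqrt(h(-101 - 75) + X) = sqrt(-14*(-101 - 75) + 0) = sqrt(-14*(-176) + 0) = sqrt(2464 + 0) = sqrt(2464) = 4*sqrt(154)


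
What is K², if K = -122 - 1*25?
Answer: 21609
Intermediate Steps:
K = -147 (K = -122 - 25 = -147)
K² = (-147)² = 21609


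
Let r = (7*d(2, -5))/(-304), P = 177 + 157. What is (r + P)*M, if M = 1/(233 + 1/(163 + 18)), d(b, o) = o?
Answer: 6128117/4273632 ≈ 1.4339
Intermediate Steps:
M = 181/42174 (M = 1/(233 + 1/181) = 1/(42174/181) = 181/42174 ≈ 0.0042917)
P = 334
r = 35/304 (r = (7*(-5))/(-304) = -35*(-1/304) = 35/304 ≈ 0.11513)
(r + P)*M = (35/304 + 334)*(181/42174) = (101571/304)*(181/42174) = 6128117/4273632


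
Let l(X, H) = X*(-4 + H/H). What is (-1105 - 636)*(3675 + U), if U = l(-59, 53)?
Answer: -6706332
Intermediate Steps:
l(X, H) = -3*X (l(X, H) = X*(-4 + 1) = X*(-3) = -3*X)
U = 177 (U = -3*(-59) = 177)
(-1105 - 636)*(3675 + U) = (-1105 - 636)*(3675 + 177) = -1741*3852 = -6706332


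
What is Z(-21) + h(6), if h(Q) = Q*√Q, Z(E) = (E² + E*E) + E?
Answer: 861 + 6*√6 ≈ 875.70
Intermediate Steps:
Z(E) = E + 2*E² (Z(E) = (E² + E²) + E = 2*E² + E = E + 2*E²)
h(Q) = Q^(3/2)
Z(-21) + h(6) = -21*(1 + 2*(-21)) + 6^(3/2) = -21*(1 - 42) + 6*√6 = -21*(-41) + 6*√6 = 861 + 6*√6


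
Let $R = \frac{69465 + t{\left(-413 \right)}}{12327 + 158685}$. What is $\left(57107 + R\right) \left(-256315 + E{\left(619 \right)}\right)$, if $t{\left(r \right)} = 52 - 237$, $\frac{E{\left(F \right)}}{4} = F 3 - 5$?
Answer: $- \frac{202569883053379}{14251} \approx -1.4214 \cdot 10^{10}$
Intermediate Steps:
$E{\left(F \right)} = -20 + 12 F$ ($E{\left(F \right)} = 4 \left(F 3 - 5\right) = 4 \left(3 F - 5\right) = 4 \left(-5 + 3 F\right) = -20 + 12 F$)
$t{\left(r \right)} = -185$
$R = \frac{17320}{42753}$ ($R = \frac{69465 - 185}{12327 + 158685} = \frac{69280}{171012} = 69280 \cdot \frac{1}{171012} = \frac{17320}{42753} \approx 0.40512$)
$\left(57107 + R\right) \left(-256315 + E{\left(619 \right)}\right) = \left(57107 + \frac{17320}{42753}\right) \left(-256315 + \left(-20 + 12 \cdot 619\right)\right) = \frac{2441512891 \left(-256315 + \left(-20 + 7428\right)\right)}{42753} = \frac{2441512891 \left(-256315 + 7408\right)}{42753} = \frac{2441512891}{42753} \left(-248907\right) = - \frac{202569883053379}{14251}$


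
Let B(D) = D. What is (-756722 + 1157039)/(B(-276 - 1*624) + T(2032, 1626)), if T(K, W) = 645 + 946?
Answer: 400317/691 ≈ 579.33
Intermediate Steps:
T(K, W) = 1591
(-756722 + 1157039)/(B(-276 - 1*624) + T(2032, 1626)) = (-756722 + 1157039)/((-276 - 1*624) + 1591) = 400317/((-276 - 624) + 1591) = 400317/(-900 + 1591) = 400317/691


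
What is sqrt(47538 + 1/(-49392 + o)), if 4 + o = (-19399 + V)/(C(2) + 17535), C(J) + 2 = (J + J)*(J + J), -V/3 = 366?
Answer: sqrt(3969238968150612674921)/288956967 ≈ 218.03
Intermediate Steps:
V = -1098 (V = -3*366 = -1098)
C(J) = -2 + 4*J**2 (C(J) = -2 + (J + J)*(J + J) = -2 + (2*J)*(2*J) = -2 + 4*J**2)
o = -90693/17549 (o = -4 + (-19399 - 1098)/((-2 + 4*2**2) + 17535) = -4 - 20497/((-2 + 4*4) + 17535) = -4 - 20497/((-2 + 16) + 17535) = -4 - 20497/(14 + 17535) = -4 - 20497/17549 = -90693/17549 ≈ -5.1680)
sqrt(47538 + 1/(-49392 + o)) = sqrt(47538 + 1/(-49392 - 90693/17549)) = sqrt(47538 + 1/(-866870901/17549)) = sqrt(47538 - 17549/866870901) = sqrt(41209308874189/866870901) = sqrt(3969238968150612674921)/288956967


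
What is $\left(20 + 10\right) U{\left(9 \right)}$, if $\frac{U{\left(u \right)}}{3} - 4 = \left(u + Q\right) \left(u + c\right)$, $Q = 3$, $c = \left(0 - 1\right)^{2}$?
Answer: $11160$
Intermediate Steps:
$c = 1$ ($c = \left(0 - 1\right)^{2} = \left(-1\right)^{2} = 1$)
$U{\left(u \right)} = 12 + 3 \left(1 + u\right) \left(3 + u\right)$ ($U{\left(u \right)} = 12 + 3 \left(u + 3\right) \left(u + 1\right) = 12 + 3 \left(3 + u\right) \left(1 + u\right) = 12 + 3 \left(1 + u\right) \left(3 + u\right)$)
$\left(20 + 10\right) U{\left(9 \right)} = \left(20 + 10\right) \left(21 + 3 \cdot 9^{2} + 12 \cdot 9\right) = 30 \left(21 + 3 \cdot 81 + 108\right) = 30 \left(21 + 243 + 108\right) = 30 \cdot 372 = 11160$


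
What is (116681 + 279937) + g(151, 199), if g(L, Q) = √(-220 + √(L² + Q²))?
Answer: 396618 + √(-220 + √62402) ≈ 3.9662e+5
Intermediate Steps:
(116681 + 279937) + g(151, 199) = (116681 + 279937) + √(-220 + √(151² + 199²)) = 396618 + √(-220 + √(22801 + 39601)) = 396618 + √(-220 + √62402)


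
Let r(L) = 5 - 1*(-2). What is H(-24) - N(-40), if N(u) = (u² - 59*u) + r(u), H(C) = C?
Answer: -3991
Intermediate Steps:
r(L) = 7 (r(L) = 5 + 2 = 7)
N(u) = 7 + u² - 59*u (N(u) = (u² - 59*u) + 7 = 7 + u² - 59*u)
H(-24) - N(-40) = -24 - (7 + (-40)² - 59*(-40)) = -24 - (7 + 1600 + 2360) = -24 - 1*3967 = -24 - 3967 = -3991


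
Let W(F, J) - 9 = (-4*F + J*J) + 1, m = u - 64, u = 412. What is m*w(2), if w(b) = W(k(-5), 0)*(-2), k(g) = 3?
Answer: 1392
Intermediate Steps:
m = 348 (m = 412 - 64 = 348)
W(F, J) = 10 + J² - 4*F (W(F, J) = 9 + ((-4*F + J*J) + 1) = 9 + ((-4*F + J²) + 1) = 9 + ((J² - 4*F) + 1) = 9 + (1 + J² - 4*F) = 10 + J² - 4*F)
w(b) = 4 (w(b) = (10 + 0² - 4*3)*(-2) = (10 + 0 - 12)*(-2) = -2*(-2) = 4)
m*w(2) = 348*4 = 1392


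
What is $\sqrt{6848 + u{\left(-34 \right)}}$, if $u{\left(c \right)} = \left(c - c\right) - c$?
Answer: $\sqrt{6882} \approx 82.958$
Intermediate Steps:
$u{\left(c \right)} = - c$ ($u{\left(c \right)} = 0 - c = - c$)
$\sqrt{6848 + u{\left(-34 \right)}} = \sqrt{6848 - -34} = \sqrt{6848 + 34} = \sqrt{6882}$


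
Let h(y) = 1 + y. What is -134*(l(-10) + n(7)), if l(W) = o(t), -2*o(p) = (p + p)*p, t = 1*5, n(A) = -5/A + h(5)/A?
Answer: 23316/7 ≈ 3330.9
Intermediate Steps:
n(A) = 1/A (n(A) = -5/A + (1 + 5)/A = -5/A + 6/A = 1/A)
t = 5
o(p) = -p² (o(p) = -(p + p)*p/2 = -2*p*p/2 = -p²)
l(W) = -25 (l(W) = -1*5² = -1*25 = -25)
-134*(l(-10) + n(7)) = -134*(-25 + 1/7) = -134*(-25 + ⅐) = -134*(-174/7) = 23316/7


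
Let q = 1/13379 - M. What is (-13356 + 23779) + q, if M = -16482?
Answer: 359961996/13379 ≈ 26905.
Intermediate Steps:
q = 220512679/13379 (q = 1/13379 - 1*(-16482) = 1/13379 + 16482 = 220512679/13379 ≈ 16482.)
(-13356 + 23779) + q = (-13356 + 23779) + 220512679/13379 = 10423 + 220512679/13379 = 359961996/13379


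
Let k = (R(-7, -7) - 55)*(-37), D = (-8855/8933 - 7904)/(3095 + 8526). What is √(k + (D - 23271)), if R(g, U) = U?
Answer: 8*I*√3532312819450280851/103810393 ≈ 144.84*I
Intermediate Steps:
D = -70615287/103810393 (D = (-8855*1/8933 - 7904)/11621 = (-8855/8933 - 7904)*(1/11621) = -70615287/8933*1/11621 = -70615287/103810393 ≈ -0.68023)
k = 2294 (k = (-7 - 55)*(-37) = -62*(-37) = 2294)
√(k + (D - 23271)) = √(2294 + (-70615287/103810393 - 23271)) = √(2294 - 2415842270790/103810393) = √(-2177701229248/103810393) = 8*I*√3532312819450280851/103810393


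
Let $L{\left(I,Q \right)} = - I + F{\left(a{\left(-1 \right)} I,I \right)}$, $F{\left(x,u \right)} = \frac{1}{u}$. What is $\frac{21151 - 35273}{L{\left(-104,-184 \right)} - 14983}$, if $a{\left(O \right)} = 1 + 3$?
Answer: $\frac{63856}{67279} \approx 0.94912$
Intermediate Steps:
$a{\left(O \right)} = 4$
$L{\left(I,Q \right)} = \frac{1}{I} - I$ ($L{\left(I,Q \right)} = - I + \frac{1}{I} = \frac{1}{I} - I$)
$\frac{21151 - 35273}{L{\left(-104,-184 \right)} - 14983} = \frac{21151 - 35273}{\left(\frac{1}{-104} - -104\right) - 14983} = - \frac{14122}{\left(- \frac{1}{104} + 104\right) - 14983} = - \frac{14122}{\frac{10815}{104} - 14983} = - \frac{14122}{- \frac{1547417}{104}} = \left(-14122\right) \left(- \frac{104}{1547417}\right) = \frac{63856}{67279}$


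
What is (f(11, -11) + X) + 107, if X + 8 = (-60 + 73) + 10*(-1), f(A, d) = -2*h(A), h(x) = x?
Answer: 80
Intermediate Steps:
f(A, d) = -2*A
X = -5 (X = -8 + ((-60 + 73) + 10*(-1)) = -8 + (13 - 10) = -8 + 3 = -5)
(f(11, -11) + X) + 107 = (-2*11 - 5) + 107 = (-22 - 5) + 107 = -27 + 107 = 80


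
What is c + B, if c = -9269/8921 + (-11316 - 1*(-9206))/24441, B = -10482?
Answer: -2285721370541/218038161 ≈ -10483.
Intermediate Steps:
c = -245366939/218038161 (c = -9269*1/8921 + (-11316 + 9206)*(1/24441) = -9269/8921 - 2110*1/24441 = -9269/8921 - 2110/24441 = -245366939/218038161 ≈ -1.1253)
c + B = -245366939/218038161 - 10482 = -2285721370541/218038161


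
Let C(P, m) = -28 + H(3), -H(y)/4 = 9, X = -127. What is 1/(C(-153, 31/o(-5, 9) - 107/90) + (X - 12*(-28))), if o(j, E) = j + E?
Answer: 1/145 ≈ 0.0068966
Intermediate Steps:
o(j, E) = E + j
H(y) = -36 (H(y) = -4*9 = -36)
C(P, m) = -64 (C(P, m) = -28 - 36 = -64)
1/(C(-153, 31/o(-5, 9) - 107/90) + (X - 12*(-28))) = 1/(-64 + (-127 - 12*(-28))) = 1/(-64 + (-127 + 336)) = 1/(-64 + 209) = 1/145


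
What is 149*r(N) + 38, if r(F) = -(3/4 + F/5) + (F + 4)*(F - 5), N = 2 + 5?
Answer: 59913/20 ≈ 2995.6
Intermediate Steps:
N = 7
r(F) = -¾ - F/5 + (-5 + F)*(4 + F) (r(F) = -(3*(¼) + F*(⅕)) + (4 + F)*(-5 + F) = -(¾ + F/5) + (-5 + F)*(4 + F) = (-¾ - F/5) + (-5 + F)*(4 + F) = -¾ - F/5 + (-5 + F)*(4 + F))
149*r(N) + 38 = 149*(-83/4 + 7² - 6/5*7) + 38 = 149*(-83/4 + 49 - 42/5) + 38 = 149*(397/20) + 38 = 59153/20 + 38 = 59913/20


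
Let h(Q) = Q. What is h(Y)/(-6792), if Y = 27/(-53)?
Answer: 9/119992 ≈ 7.5005e-5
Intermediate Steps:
Y = -27/53 (Y = 27*(-1/53) = -27/53 ≈ -0.50943)
h(Y)/(-6792) = -27/53/(-6792) = -27/53*(-1/6792) = 9/119992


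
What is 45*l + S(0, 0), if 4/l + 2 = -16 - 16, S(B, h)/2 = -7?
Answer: -328/17 ≈ -19.294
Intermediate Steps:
S(B, h) = -14 (S(B, h) = 2*(-7) = -14)
l = -2/17 (l = 4/(-2 + (-16 - 16)) = 4/(-2 - 32) = 4/(-34) = 4*(-1/34) = -2/17 ≈ -0.11765)
45*l + S(0, 0) = 45*(-2/17) - 14 = -90/17 - 14 = -328/17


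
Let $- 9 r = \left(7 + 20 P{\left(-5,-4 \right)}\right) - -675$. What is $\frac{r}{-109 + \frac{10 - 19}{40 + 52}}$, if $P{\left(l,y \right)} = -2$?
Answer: $\frac{19688}{30111} \approx 0.65385$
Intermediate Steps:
$r = - \frac{214}{3}$ ($r = - \frac{\left(7 + 20 \left(-2\right)\right) - -675}{9} = - \frac{\left(7 - 40\right) + 675}{9} = - \frac{-33 + 675}{9} = \left(- \frac{1}{9}\right) 642 = - \frac{214}{3} \approx -71.333$)
$\frac{r}{-109 + \frac{10 - 19}{40 + 52}} = - \frac{214}{3 \left(-109 + \frac{10 - 19}{40 + 52}\right)} = - \frac{214}{3 \left(-109 - \frac{9}{92}\right)} = - \frac{214}{3 \left(- \frac{10037}{92}\right)} = \left(- \frac{214}{3}\right) \left(- \frac{92}{10037}\right) = \frac{19688}{30111}$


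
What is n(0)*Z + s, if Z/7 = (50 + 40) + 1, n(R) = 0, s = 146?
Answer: 146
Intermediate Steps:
Z = 637 (Z = 7*((50 + 40) + 1) = 7*(90 + 1) = 7*91 = 637)
n(0)*Z + s = 0*637 + 146 = 0 + 146 = 146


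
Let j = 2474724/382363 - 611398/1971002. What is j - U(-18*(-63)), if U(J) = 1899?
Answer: -713257551730850/376819118863 ≈ -1892.8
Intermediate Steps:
j = 2321954989987/376819118863 (j = 2474724*(1/382363) - 611398*1/1971002 = 2474724/382363 - 305699/985501 = 2321954989987/376819118863 ≈ 6.1620)
j - U(-18*(-63)) = 2321954989987/376819118863 - 1*1899 = 2321954989987/376819118863 - 1899 = -713257551730850/376819118863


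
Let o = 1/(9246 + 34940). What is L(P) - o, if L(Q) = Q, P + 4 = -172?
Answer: -7776737/44186 ≈ -176.00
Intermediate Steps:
P = -176 (P = -4 - 172 = -176)
o = 1/44186 ≈ 2.2632e-5
L(P) - o = -176 - 1*1/44186 = -176 - 1/44186 = -7776737/44186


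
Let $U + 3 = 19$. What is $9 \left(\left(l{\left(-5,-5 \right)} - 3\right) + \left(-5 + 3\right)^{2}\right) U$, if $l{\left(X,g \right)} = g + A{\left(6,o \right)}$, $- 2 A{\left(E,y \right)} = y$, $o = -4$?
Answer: $-288$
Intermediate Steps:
$A{\left(E,y \right)} = - \frac{y}{2}$
$l{\left(X,g \right)} = 2 + g$ ($l{\left(X,g \right)} = g - -2 = g + 2 = 2 + g$)
$U = 16$ ($U = -3 + 19 = 16$)
$9 \left(\left(l{\left(-5,-5 \right)} - 3\right) + \left(-5 + 3\right)^{2}\right) U = 9 \left(\left(\left(2 - 5\right) - 3\right) + \left(-5 + 3\right)^{2}\right) 16 = 9 \left(\left(-3 - 3\right) + \left(-2\right)^{2}\right) 16 = 9 \left(-6 + 4\right) 16 = 9 \left(-2\right) 16 = \left(-18\right) 16 = -288$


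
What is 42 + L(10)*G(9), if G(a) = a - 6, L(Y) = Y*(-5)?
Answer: -108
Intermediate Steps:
L(Y) = -5*Y
G(a) = -6 + a
42 + L(10)*G(9) = 42 + (-5*10)*(-6 + 9) = 42 - 50*3 = 42 - 150 = -108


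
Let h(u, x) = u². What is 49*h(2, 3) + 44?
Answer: 240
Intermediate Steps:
49*h(2, 3) + 44 = 49*2² + 44 = 49*4 + 44 = 196 + 44 = 240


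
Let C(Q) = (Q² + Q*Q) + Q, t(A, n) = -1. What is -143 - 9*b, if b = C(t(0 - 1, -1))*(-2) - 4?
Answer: -89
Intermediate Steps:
C(Q) = Q + 2*Q² (C(Q) = (Q² + Q²) + Q = 2*Q² + Q = Q + 2*Q²)
b = -6 (b = -(1 + 2*(-1))*(-2) - 4 = -(1 - 2)*(-2) - 4 = -1*(-1)*(-2) - 4 = 1*(-2) - 4 = -2 - 4 = -6)
-143 - 9*b = -143 - 9*(-6) = -143 + 54 = -89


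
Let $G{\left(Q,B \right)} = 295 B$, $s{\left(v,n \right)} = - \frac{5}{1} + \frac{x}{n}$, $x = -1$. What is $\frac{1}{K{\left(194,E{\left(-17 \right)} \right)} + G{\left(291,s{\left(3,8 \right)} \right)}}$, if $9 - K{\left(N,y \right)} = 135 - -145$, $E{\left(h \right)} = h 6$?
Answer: $- \frac{8}{14263} \approx -0.00056089$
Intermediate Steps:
$s{\left(v,n \right)} = -5 - \frac{1}{n}$ ($s{\left(v,n \right)} = - \frac{5}{1} - \frac{1}{n} = \left(-5\right) 1 - \frac{1}{n} = -5 - \frac{1}{n}$)
$E{\left(h \right)} = 6 h$
$K{\left(N,y \right)} = -271$ ($K{\left(N,y \right)} = 9 - \left(135 - -145\right) = 9 - \left(135 + 145\right) = 9 - 280 = -271$)
$\frac{1}{K{\left(194,E{\left(-17 \right)} \right)} + G{\left(291,s{\left(3,8 \right)} \right)}} = \frac{1}{-271 + 295 \left(-5 - \frac{1}{8}\right)} = \frac{1}{-271 + 295 \left(- \frac{41}{8}\right)} = \frac{1}{-271 - \frac{12095}{8}} = \frac{1}{- \frac{14263}{8}} = - \frac{8}{14263}$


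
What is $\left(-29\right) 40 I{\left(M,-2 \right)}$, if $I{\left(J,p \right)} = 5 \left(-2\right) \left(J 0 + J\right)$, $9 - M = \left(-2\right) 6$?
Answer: $243600$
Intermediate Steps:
$M = 21$ ($M = 9 - \left(-2\right) 6 = 9 - -12 = 9 + 12 = 21$)
$I{\left(J,p \right)} = - 10 J$ ($I{\left(J,p \right)} = - 10 \left(0 + J\right) = - 10 J$)
$\left(-29\right) 40 I{\left(M,-2 \right)} = \left(-29\right) 40 \left(\left(-10\right) 21\right) = \left(-1160\right) \left(-210\right) = 243600$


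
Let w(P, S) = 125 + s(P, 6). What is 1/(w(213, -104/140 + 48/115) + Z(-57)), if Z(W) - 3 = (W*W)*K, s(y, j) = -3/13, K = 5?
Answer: 13/212846 ≈ 6.1077e-5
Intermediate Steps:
s(y, j) = -3/13 (s(y, j) = -3*1/13 = -3/13)
Z(W) = 3 + 5*W² (Z(W) = 3 + (W*W)*5 = 3 + W²*5 = 3 + 5*W²)
w(P, S) = 1622/13 (w(P, S) = 125 - 3/13 = 1622/13)
1/(w(213, -104/140 + 48/115) + Z(-57)) = 1/(1622/13 + (3 + 5*(-57)²)) = 1/(1622/13 + (3 + 5*3249)) = 1/(1622/13 + (3 + 16245)) = 1/(1622/13 + 16248) = 1/(212846/13) = 13/212846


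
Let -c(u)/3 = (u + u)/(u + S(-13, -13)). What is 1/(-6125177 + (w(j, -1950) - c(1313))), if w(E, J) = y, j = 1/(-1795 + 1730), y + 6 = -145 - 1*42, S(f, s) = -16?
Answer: -1297/7944597012 ≈ -1.6326e-7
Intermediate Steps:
y = -193 (y = -6 + (-145 - 1*42) = -6 + (-145 - 42) = -6 - 187 = -193)
c(u) = -6*u/(-16 + u) (c(u) = -3*(u + u)/(u - 16) = -3*2*u/(-16 + u) = -6*u/(-16 + u))
j = -1/65 (j = 1/(-65) = -1/65 ≈ -0.015385)
w(E, J) = -193
1/(-6125177 + (w(j, -1950) - c(1313))) = 1/(-6125177 + (-193 - (-6)*1313/(-16 + 1313))) = 1/(-6125177 + (-193 - (-6)*1313/1297)) = 1/(-6125177 + (-193 - 1*(-7878/1297))) = 1/(-6125177 + (-193 + 7878/1297)) = 1/(-6125177 - 242443/1297) = 1/(-7944597012/1297) = -1297/7944597012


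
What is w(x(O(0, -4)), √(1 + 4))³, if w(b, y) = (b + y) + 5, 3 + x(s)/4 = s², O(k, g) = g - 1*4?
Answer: (249 + √5)³ ≈ 1.5858e+7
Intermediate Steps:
O(k, g) = -4 + g (O(k, g) = g - 4 = -4 + g)
x(s) = -12 + 4*s²
w(b, y) = 5 + b + y
w(x(O(0, -4)), √(1 + 4))³ = (5 + (-12 + 4*(-4 - 4)²) + √(1 + 4))³ = (5 + (-12 + 4*(-8)²) + √5)³ = (5 + (-12 + 4*64) + √5)³ = (5 + (-12 + 256) + √5)³ = (5 + 244 + √5)³ = (249 + √5)³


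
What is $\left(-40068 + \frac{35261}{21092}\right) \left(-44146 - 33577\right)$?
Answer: $\frac{65682074728385}{21092} \approx 3.1141 \cdot 10^{9}$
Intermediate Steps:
$\left(-40068 + \frac{35261}{21092}\right) \left(-44146 - 33577\right) = \left(-40068 + 35261 \cdot \frac{1}{21092}\right) \left(-77723\right) = \left(-40068 + \frac{35261}{21092}\right) \left(-77723\right) = \left(- \frac{845078995}{21092}\right) \left(-77723\right) = \frac{65682074728385}{21092}$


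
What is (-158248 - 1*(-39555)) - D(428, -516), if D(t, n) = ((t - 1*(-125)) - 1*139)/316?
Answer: -18753701/158 ≈ -1.1869e+5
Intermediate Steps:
D(t, n) = -7/158 + t/316 (D(t, n) = ((t + 125) - 139)*(1/316) = ((125 + t) - 139)*(1/316) = (-14 + t)*(1/316) = -7/158 + t/316)
(-158248 - 1*(-39555)) - D(428, -516) = (-158248 - 1*(-39555)) - (-7/158 + (1/316)*428) = (-158248 + 39555) - (-7/158 + 107/79) = -118693 - 1*207/158 = -118693 - 207/158 = -18753701/158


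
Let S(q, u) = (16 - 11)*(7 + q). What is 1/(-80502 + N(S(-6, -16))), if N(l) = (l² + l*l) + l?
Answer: -1/80447 ≈ -1.2431e-5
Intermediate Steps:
S(q, u) = 35 + 5*q (S(q, u) = 5*(7 + q) = 35 + 5*q)
N(l) = l + 2*l² (N(l) = (l² + l²) + l = 2*l² + l = l + 2*l²)
1/(-80502 + N(S(-6, -16))) = 1/(-80502 + (35 + 5*(-6))*(1 + 2*(35 + 5*(-6)))) = 1/(-80502 + (35 - 30)*(1 + 2*(35 - 30))) = 1/(-80502 + 5*(1 + 2*5)) = 1/(-80502 + 5*(1 + 10)) = 1/(-80502 + 5*11) = 1/(-80502 + 55) = 1/(-80447) = -1/80447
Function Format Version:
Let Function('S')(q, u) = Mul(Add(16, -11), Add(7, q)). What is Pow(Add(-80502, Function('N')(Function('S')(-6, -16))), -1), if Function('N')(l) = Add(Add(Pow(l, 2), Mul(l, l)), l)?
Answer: Rational(-1, 80447) ≈ -1.2431e-5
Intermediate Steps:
Function('S')(q, u) = Add(35, Mul(5, q)) (Function('S')(q, u) = Mul(5, Add(7, q)) = Add(35, Mul(5, q)))
Function('N')(l) = Add(l, Mul(2, Pow(l, 2))) (Function('N')(l) = Add(Add(Pow(l, 2), Pow(l, 2)), l) = Add(Mul(2, Pow(l, 2)), l) = Add(l, Mul(2, Pow(l, 2))))
Pow(Add(-80502, Function('N')(Function('S')(-6, -16))), -1) = Pow(Add(-80502, Mul(Add(35, Mul(5, -6)), Add(1, Mul(2, Add(35, Mul(5, -6)))))), -1) = Pow(Add(-80502, Mul(Add(35, -30), Add(1, Mul(2, Add(35, -30))))), -1) = Pow(Add(-80502, Mul(5, Add(1, Mul(2, 5)))), -1) = Pow(Add(-80502, Mul(5, Add(1, 10))), -1) = Pow(Add(-80502, Mul(5, 11)), -1) = Pow(Add(-80502, 55), -1) = Pow(-80447, -1) = Rational(-1, 80447)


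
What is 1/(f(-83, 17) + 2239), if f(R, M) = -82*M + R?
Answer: 1/762 ≈ 0.0013123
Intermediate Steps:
f(R, M) = R - 82*M
1/(f(-83, 17) + 2239) = 1/((-83 - 82*17) + 2239) = 1/((-83 - 1394) + 2239) = 1/(-1477 + 2239) = 1/762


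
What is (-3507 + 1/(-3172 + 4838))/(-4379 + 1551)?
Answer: 5842661/4711448 ≈ 1.2401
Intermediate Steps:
(-3507 + 1/(-3172 + 4838))/(-4379 + 1551) = (-3507 + 1/1666)/(-2828) = (-3507 + 1/1666)*(-1/2828) = -5842661/1666*(-1/2828) = 5842661/4711448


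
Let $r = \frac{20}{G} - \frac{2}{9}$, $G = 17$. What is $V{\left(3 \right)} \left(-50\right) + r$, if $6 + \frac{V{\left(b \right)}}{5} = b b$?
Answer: $- \frac{114604}{153} \approx -749.05$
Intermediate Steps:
$V{\left(b \right)} = -30 + 5 b^{2}$ ($V{\left(b \right)} = -30 + 5 b b = -30 + 5 b^{2}$)
$r = \frac{146}{153}$ ($r = \frac{20}{17} - \frac{2}{9} = \frac{146}{153} \approx 0.95425$)
$V{\left(3 \right)} \left(-50\right) + r = \left(-30 + 5 \cdot 3^{2}\right) \left(-50\right) + \frac{146}{153} = \left(-30 + 5 \cdot 9\right) \left(-50\right) + \frac{146}{153} = \left(-30 + 45\right) \left(-50\right) + \frac{146}{153} = 15 \left(-50\right) + \frac{146}{153} = -750 + \frac{146}{153} = - \frac{114604}{153}$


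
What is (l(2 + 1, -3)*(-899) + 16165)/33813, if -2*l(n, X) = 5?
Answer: 12275/22542 ≈ 0.54454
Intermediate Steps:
l(n, X) = -5/2 (l(n, X) = -½*5 = -5/2)
(l(2 + 1, -3)*(-899) + 16165)/33813 = (-5/2*(-899) + 16165)/33813 = (4495/2 + 16165)*(1/33813) = (36825/2)*(1/33813) = 12275/22542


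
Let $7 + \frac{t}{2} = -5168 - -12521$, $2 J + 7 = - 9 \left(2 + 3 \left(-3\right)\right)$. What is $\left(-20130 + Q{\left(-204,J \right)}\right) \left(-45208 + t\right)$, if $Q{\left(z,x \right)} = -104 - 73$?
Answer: $619688412$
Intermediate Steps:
$J = 28$ ($J = - \frac{7}{2} + \frac{\left(-9\right) \left(2 + 3 \left(-3\right)\right)}{2} = - \frac{7}{2} + \frac{\left(-9\right) \left(2 - 9\right)}{2} = - \frac{7}{2} + \frac{\left(-9\right) \left(-7\right)}{2} = - \frac{7}{2} + \frac{1}{2} \cdot 63 = - \frac{7}{2} + \frac{63}{2} = 28$)
$Q{\left(z,x \right)} = -177$
$t = 14692$ ($t = -14 + 2 \left(-5168 - -12521\right) = -14 + 2 \left(-5168 + 12521\right) = -14 + 2 \cdot 7353 = -14 + 14706 = 14692$)
$\left(-20130 + Q{\left(-204,J \right)}\right) \left(-45208 + t\right) = \left(-20130 - 177\right) \left(-45208 + 14692\right) = \left(-20307\right) \left(-30516\right) = 619688412$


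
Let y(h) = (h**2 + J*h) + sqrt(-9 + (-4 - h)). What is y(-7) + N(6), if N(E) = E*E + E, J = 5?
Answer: 56 + I*sqrt(6) ≈ 56.0 + 2.4495*I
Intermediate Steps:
y(h) = h**2 + sqrt(-13 - h) + 5*h (y(h) = (h**2 + 5*h) + sqrt(-9 + (-4 - h)) = (h**2 + 5*h) + sqrt(-13 - h) = h**2 + sqrt(-13 - h) + 5*h)
N(E) = E + E**2 (N(E) = E**2 + E = E + E**2)
y(-7) + N(6) = ((-7)**2 + sqrt(-13 - 1*(-7)) + 5*(-7)) + 6*(1 + 6) = (49 + sqrt(-13 + 7) - 35) + 6*7 = (49 + sqrt(-6) - 35) + 42 = (49 + I*sqrt(6) - 35) + 42 = (14 + I*sqrt(6)) + 42 = 56 + I*sqrt(6)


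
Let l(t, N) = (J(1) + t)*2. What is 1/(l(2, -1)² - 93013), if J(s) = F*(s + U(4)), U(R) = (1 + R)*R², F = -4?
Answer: 1/321723 ≈ 3.1083e-6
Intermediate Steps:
U(R) = R²*(1 + R)
J(s) = -320 - 4*s (J(s) = -4*(s + 4²*(1 + 4)) = -4*(s + 16*5) = -4*(s + 80) = -4*(80 + s) = -320 - 4*s)
l(t, N) = -648 + 2*t (l(t, N) = ((-320 - 4*1) + t)*2 = ((-320 - 4) + t)*2 = (-324 + t)*2 = -648 + 2*t)
1/(l(2, -1)² - 93013) = 1/((-648 + 2*2)² - 93013) = 1/((-648 + 4)² - 93013) = 1/((-644)² - 93013) = 1/(414736 - 93013) = 1/321723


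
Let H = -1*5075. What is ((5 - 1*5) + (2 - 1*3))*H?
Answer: 5075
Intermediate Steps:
H = -5075
((5 - 1*5) + (2 - 1*3))*H = ((5 - 1*5) + (2 - 1*3))*(-5075) = ((5 - 5) + (2 - 3))*(-5075) = (0 - 1)*(-5075) = -1*(-5075) = 5075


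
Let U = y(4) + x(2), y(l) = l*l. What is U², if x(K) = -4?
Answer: 144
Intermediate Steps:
y(l) = l²
U = 12 (U = 4² - 4 = 16 - 4 = 12)
U² = 12² = 144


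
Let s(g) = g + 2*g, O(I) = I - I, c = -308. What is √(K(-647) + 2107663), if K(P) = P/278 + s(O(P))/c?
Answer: √162888447426/278 ≈ 1451.8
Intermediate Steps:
O(I) = 0
s(g) = 3*g
K(P) = P/278 (K(P) = P/278 + (3*0)/(-308) = P*(1/278) + 0*(-1/308) = P/278 + 0 = P/278)
√(K(-647) + 2107663) = √((1/278)*(-647) + 2107663) = √(-647/278 + 2107663) = √(585929667/278) = √162888447426/278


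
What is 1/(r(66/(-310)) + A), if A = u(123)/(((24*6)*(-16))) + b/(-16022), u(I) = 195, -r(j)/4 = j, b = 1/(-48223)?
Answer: 45986872485120/35270895932873 ≈ 1.3038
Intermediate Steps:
b = -1/48223 ≈ -2.0737e-5
r(j) = -4*j
A = -25110439061/296689499904 (A = 195/(((24*6)*(-16))) - 1/48223/(-16022) = 195/((144*(-16))) - 1/48223*(-1/16022) = 195/(-2304) + 1/772628906 = 195*(-1/2304) + 1/772628906 = -65/768 + 1/772628906 = -25110439061/296689499904 ≈ -0.084635)
1/(r(66/(-310)) + A) = 1/(-264/(-310) - 25110439061/296689499904) = 1/(-264*(-1)/310 - 25110439061/296689499904) = 1/(-4*(-33/155) - 25110439061/296689499904) = 1/(132/155 - 25110439061/296689499904) = 1/(35270895932873/45986872485120) = 45986872485120/35270895932873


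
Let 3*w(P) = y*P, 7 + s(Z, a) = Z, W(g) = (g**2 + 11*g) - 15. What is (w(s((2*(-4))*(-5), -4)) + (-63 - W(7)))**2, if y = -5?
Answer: 52441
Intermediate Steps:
W(g) = -15 + g**2 + 11*g
s(Z, a) = -7 + Z
w(P) = -5*P/3 (w(P) = (-5*P)/3 = -5*P/3)
(w(s((2*(-4))*(-5), -4)) + (-63 - W(7)))**2 = (-5*(-7 + (2*(-4))*(-5))/3 + (-63 - (-15 + 7**2 + 11*7)))**2 = (-5*(-7 - 8*(-5))/3 + (-63 - (-15 + 49 + 77)))**2 = (-5*(-7 + 40)/3 + (-63 - 1*111))**2 = (-5/3*33 + (-63 - 111))**2 = (-55 - 174)**2 = (-229)**2 = 52441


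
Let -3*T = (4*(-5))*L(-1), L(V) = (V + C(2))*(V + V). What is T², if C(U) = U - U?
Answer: 1600/9 ≈ 177.78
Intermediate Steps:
C(U) = 0
L(V) = 2*V² (L(V) = (V + 0)*(V + V) = V*(2*V) = 2*V²)
T = 40/3 (T = -4*(-5)*2*(-1)²/3 = -(-20)*2*1/3 = -(-20)*2/3 = -⅓*(-40) = 40/3 ≈ 13.333)
T² = (40/3)² = 1600/9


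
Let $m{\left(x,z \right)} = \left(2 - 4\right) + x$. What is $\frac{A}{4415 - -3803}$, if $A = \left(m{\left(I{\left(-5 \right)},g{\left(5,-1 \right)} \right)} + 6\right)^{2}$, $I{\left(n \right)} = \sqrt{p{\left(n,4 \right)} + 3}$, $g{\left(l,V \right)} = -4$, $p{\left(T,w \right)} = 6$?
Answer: $\frac{7}{1174} \approx 0.0059625$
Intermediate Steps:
$I{\left(n \right)} = 3$ ($I{\left(n \right)} = \sqrt{6 + 3} = \sqrt{9} = 3$)
$m{\left(x,z \right)} = -2 + x$
$A = 49$ ($A = \left(\left(-2 + 3\right) + 6\right)^{2} = \left(1 + 6\right)^{2} = 7^{2} = 49$)
$\frac{A}{4415 - -3803} = \frac{49}{4415 - -3803} = \frac{49}{4415 + 3803} = \frac{49}{8218} = 49 \cdot \frac{1}{8218} = \frac{7}{1174}$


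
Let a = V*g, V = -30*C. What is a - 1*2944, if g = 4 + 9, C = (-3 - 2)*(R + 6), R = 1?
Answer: 10706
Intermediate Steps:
C = -35 (C = (-3 - 2)*(1 + 6) = -5*7 = -35)
g = 13
V = 1050 (V = -30*(-35) = 1050)
a = 13650 (a = 1050*13 = 13650)
a - 1*2944 = 13650 - 1*2944 = 13650 - 2944 = 10706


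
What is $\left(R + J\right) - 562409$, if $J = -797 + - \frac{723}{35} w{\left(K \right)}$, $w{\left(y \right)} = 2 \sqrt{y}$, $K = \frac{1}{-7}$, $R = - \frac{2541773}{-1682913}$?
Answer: $- \frac{947824157305}{1682913} - \frac{1446 i \sqrt{7}}{245} \approx -5.632 \cdot 10^{5} - 15.615 i$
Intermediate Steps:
$R = \frac{2541773}{1682913}$ ($R = \left(-2541773\right) \left(- \frac{1}{1682913}\right) = \frac{2541773}{1682913} \approx 1.5103$)
$K = - \frac{1}{7} \approx -0.14286$
$J = -797 - \frac{1446 i \sqrt{7}}{245}$ ($J = -797 + - \frac{723}{35} \cdot 2 \sqrt{- \frac{1}{7}} = -797 + \left(-723\right) \frac{1}{35} \cdot 2 \frac{i \sqrt{7}}{7} = -797 - \frac{723 \frac{2 i \sqrt{7}}{7}}{35} = -797 - \frac{1446 i \sqrt{7}}{245} \approx -797.0 - 15.615 i$)
$\left(R + J\right) - 562409 = \left(\frac{2541773}{1682913} - \left(797 + \frac{1446 i \sqrt{7}}{245}\right)\right) - 562409 = \left(- \frac{1338739888}{1682913} - \frac{1446 i \sqrt{7}}{245}\right) - 562409 = - \frac{947824157305}{1682913} - \frac{1446 i \sqrt{7}}{245}$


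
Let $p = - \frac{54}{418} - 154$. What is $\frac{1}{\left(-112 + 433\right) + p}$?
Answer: $\frac{209}{34876} \approx 0.0059927$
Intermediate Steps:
$p = - \frac{32213}{209}$ ($p = \left(-54\right) \frac{1}{418} - 154 = - \frac{27}{209} - 154 = - \frac{32213}{209} \approx -154.13$)
$\frac{1}{\left(-112 + 433\right) + p} = \frac{1}{\left(-112 + 433\right) - \frac{32213}{209}} = \frac{1}{321 - \frac{32213}{209}} = \frac{1}{\frac{34876}{209}} = \frac{209}{34876}$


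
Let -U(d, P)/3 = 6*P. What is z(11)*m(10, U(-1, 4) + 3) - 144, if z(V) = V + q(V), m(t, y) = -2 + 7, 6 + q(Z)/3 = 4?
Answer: -119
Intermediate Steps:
U(d, P) = -18*P
q(Z) = -6 (q(Z) = -18 + 3*4 = -18 + 12 = -6)
m(t, y) = 5
z(V) = -6 + V (z(V) = V - 6 = -6 + V)
z(11)*m(10, U(-1, 4) + 3) - 144 = (-6 + 11)*5 - 144 = 5*5 - 144 = 25 - 144 = -119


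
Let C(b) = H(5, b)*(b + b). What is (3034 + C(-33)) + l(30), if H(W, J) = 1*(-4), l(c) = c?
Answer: 3328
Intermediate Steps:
H(W, J) = -4
C(b) = -8*b (C(b) = -4*(b + b) = -8*b)
(3034 + C(-33)) + l(30) = (3034 - 8*(-33)) + 30 = (3034 + 264) + 30 = 3298 + 30 = 3328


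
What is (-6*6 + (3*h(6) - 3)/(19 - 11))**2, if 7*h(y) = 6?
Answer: 4076361/3136 ≈ 1299.9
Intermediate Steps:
h(y) = 6/7 (h(y) = (1/7)*6 = 6/7)
(-6*6 + (3*h(6) - 3)/(19 - 11))**2 = (-6*6 + (3*(6/7) - 3)/(19 - 11))**2 = (-36 + (18/7 - 3)/8)**2 = (-36 - 3/7*1/8)**2 = (-36 - 3/56)**2 = (-2019/56)**2 = 4076361/3136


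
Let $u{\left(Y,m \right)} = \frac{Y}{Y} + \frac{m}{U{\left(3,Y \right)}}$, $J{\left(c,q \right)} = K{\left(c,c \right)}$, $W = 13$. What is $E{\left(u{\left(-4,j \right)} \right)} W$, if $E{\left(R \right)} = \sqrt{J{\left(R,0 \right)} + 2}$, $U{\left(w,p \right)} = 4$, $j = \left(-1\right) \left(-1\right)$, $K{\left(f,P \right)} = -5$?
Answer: $13 i \sqrt{3} \approx 22.517 i$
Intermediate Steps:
$J{\left(c,q \right)} = -5$
$j = 1$
$u{\left(Y,m \right)} = 1 + \frac{m}{4}$ ($u{\left(Y,m \right)} = \frac{Y}{Y} + \frac{m}{4} = 1 + m \frac{1}{4} = 1 + \frac{m}{4}$)
$E{\left(R \right)} = i \sqrt{3}$ ($E{\left(R \right)} = \sqrt{-5 + 2} = \sqrt{-3} = i \sqrt{3}$)
$E{\left(u{\left(-4,j \right)} \right)} W = i \sqrt{3} \cdot 13 = 13 i \sqrt{3}$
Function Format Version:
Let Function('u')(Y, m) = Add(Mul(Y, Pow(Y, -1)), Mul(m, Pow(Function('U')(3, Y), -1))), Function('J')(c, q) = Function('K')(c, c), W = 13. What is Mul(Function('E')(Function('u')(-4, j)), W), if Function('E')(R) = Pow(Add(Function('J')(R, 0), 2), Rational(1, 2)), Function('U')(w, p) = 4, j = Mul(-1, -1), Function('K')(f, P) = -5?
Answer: Mul(13, I, Pow(3, Rational(1, 2))) ≈ Mul(22.517, I)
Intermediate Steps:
Function('J')(c, q) = -5
j = 1
Function('u')(Y, m) = Add(1, Mul(Rational(1, 4), m)) (Function('u')(Y, m) = Add(Mul(Y, Pow(Y, -1)), Mul(m, Pow(4, -1))) = Add(1, Mul(m, Rational(1, 4))) = Add(1, Mul(Rational(1, 4), m)))
Function('E')(R) = Mul(I, Pow(3, Rational(1, 2))) (Function('E')(R) = Pow(Add(-5, 2), Rational(1, 2)) = Pow(-3, Rational(1, 2)) = Mul(I, Pow(3, Rational(1, 2))))
Mul(Function('E')(Function('u')(-4, j)), W) = Mul(Mul(I, Pow(3, Rational(1, 2))), 13) = Mul(13, I, Pow(3, Rational(1, 2)))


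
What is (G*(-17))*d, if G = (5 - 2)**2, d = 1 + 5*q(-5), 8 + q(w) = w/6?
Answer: 13209/2 ≈ 6604.5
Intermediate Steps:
q(w) = -8 + w/6
d = -259/6 (d = 1 + 5*(-8 + (1/6)*(-5)) = 1 + 5*(-8 - 5/6) = 1 + 5*(-53/6) = 1 - 265/6 = -259/6 ≈ -43.167)
G = 9 (G = 3**2 = 9)
(G*(-17))*d = (9*(-17))*(-259/6) = -153*(-259/6) = 13209/2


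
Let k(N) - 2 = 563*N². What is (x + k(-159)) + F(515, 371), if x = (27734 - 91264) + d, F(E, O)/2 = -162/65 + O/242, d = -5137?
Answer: 111404076281/7865 ≈ 1.4165e+7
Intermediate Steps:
k(N) = 2 + 563*N²
F(E, O) = -324/65 + O/121 (F(E, O) = 2*(-162/65 + O/242) = -324/65 + O/121)
x = -68667 (x = (27734 - 91264) - 5137 = -63530 - 5137 = -68667)
(x + k(-159)) + F(515, 371) = (-68667 + (2 + 563*(-159)²)) + (-324/65 + (1/121)*371) = (-68667 + (2 + 563*25281)) + (-324/65 + 371/121) = (-68667 + (2 + 14233203)) - 15089/7865 = (-68667 + 14233205) - 15089/7865 = 14164538 - 15089/7865 = 111404076281/7865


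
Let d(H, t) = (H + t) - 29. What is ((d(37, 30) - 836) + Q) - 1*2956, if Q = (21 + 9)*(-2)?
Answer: -3814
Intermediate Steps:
Q = -60 (Q = 30*(-2) = -60)
d(H, t) = -29 + H + t
((d(37, 30) - 836) + Q) - 1*2956 = (((-29 + 37 + 30) - 836) - 60) - 1*2956 = ((38 - 836) - 60) - 2956 = (-798 - 60) - 2956 = -858 - 2956 = -3814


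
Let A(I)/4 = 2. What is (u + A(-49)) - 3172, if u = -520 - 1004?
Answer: -4688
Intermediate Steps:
u = -1524
A(I) = 8 (A(I) = 4*2 = 8)
(u + A(-49)) - 3172 = (-1524 + 8) - 3172 = -1516 - 3172 = -4688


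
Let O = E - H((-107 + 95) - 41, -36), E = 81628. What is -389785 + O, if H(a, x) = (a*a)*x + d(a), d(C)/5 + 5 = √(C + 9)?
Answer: -207008 - 10*I*√11 ≈ -2.0701e+5 - 33.166*I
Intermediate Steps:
d(C) = -25 + 5*√(9 + C) (d(C) = -25 + 5*√(C + 9) = -25 + 5*√(9 + C))
H(a, x) = -25 + 5*√(9 + a) + x*a² (H(a, x) = (a*a)*x + (-25 + 5*√(9 + a)) = a²*x + (-25 + 5*√(9 + a)) = x*a² + (-25 + 5*√(9 + a)) = -25 + 5*√(9 + a) + x*a²)
O = 182777 - 10*I*√11 (O = 81628 - (-25 + 5*√(9 + ((-107 + 95) - 41)) - 36*((-107 + 95) - 41)²) = 81628 - (-25 + 5*√(9 + (-12 - 41)) - 36*(-12 - 41)²) = 81628 - (-25 + 5*√(9 - 53) - 36*(-53)²) = 81628 - (-25 + 5*√(-44) - 36*2809) = 81628 - (-25 + 5*(2*I*√11) - 101124) = 81628 - (-25 + 10*I*√11 - 101124) = 81628 - (-101149 + 10*I*√11) = 81628 + (101149 - 10*I*√11) = 182777 - 10*I*√11 ≈ 1.8278e+5 - 33.166*I)
-389785 + O = -389785 + (182777 - 10*I*√11) = -207008 - 10*I*√11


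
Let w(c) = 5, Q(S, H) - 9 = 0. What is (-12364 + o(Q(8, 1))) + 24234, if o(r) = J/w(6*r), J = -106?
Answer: 59244/5 ≈ 11849.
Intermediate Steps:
Q(S, H) = 9 (Q(S, H) = 9 + 0 = 9)
o(r) = -106/5
(-12364 + o(Q(8, 1))) + 24234 = (-12364 - 106/5) + 24234 = -61926/5 + 24234 = 59244/5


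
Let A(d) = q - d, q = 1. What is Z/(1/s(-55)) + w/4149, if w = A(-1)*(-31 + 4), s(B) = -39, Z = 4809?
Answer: -86461017/461 ≈ -1.8755e+5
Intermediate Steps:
A(d) = 1 - d
w = -54 (w = (1 - 1*(-1))*(-31 + 4) = (1 + 1)*(-27) = 2*(-27) = -54)
Z/(1/s(-55)) + w/4149 = 4809/(1/(-39)) - 54/4149 = 4809/(-1/39) - 54*1/4149 = 4809*(-39) - 6/461 = -187551 - 6/461 = -86461017/461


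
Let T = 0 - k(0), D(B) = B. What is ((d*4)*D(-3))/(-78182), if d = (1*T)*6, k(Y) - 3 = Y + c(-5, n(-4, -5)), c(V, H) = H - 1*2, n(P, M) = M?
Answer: 144/39091 ≈ 0.0036837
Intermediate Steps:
c(V, H) = -2 + H (c(V, H) = H - 2 = -2 + H)
k(Y) = -4 + Y (k(Y) = 3 + (Y + (-2 - 5)) = 3 + (Y - 7) = 3 + (-7 + Y) = -4 + Y)
T = 4 (T = 0 - (-4 + 0) = 0 - 1*(-4) = 0 + 4 = 4)
d = 24 (d = (1*4)*6 = 4*6 = 24)
((d*4)*D(-3))/(-78182) = ((24*4)*(-3))/(-78182) = (96*(-3))*(-1/78182) = -288*(-1/78182) = 144/39091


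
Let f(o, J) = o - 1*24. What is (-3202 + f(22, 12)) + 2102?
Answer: -1102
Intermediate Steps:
f(o, J) = -24 + o (f(o, J) = o - 24 = -24 + o)
(-3202 + f(22, 12)) + 2102 = (-3202 + (-24 + 22)) + 2102 = (-3202 - 2) + 2102 = -3204 + 2102 = -1102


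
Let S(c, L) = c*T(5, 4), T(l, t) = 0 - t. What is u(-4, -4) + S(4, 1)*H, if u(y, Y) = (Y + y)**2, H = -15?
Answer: 304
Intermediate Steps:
T(l, t) = -t
S(c, L) = -4*c (S(c, L) = c*(-1*4) = c*(-4) = -4*c)
u(-4, -4) + S(4, 1)*H = (-4 - 4)**2 - 4*4*(-15) = (-8)**2 - 16*(-15) = 64 + 240 = 304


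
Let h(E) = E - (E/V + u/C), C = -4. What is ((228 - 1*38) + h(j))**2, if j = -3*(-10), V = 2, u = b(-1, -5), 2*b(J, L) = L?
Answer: 2673225/64 ≈ 41769.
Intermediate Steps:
b(J, L) = L/2
u = -5/2 (u = (1/2)*(-5) = -5/2 ≈ -2.5000)
j = 30
h(E) = -5/8 + E/2 (h(E) = E - (E/2 - 5/2/(-4)) = E - (E*(1/2) - 5/2*(-1/4)) = E - (E/2 + 5/8) = E - (5/8 + E/2) = E + (-5/8 - E/2) = -5/8 + E/2)
((228 - 1*38) + h(j))**2 = ((228 - 1*38) + (-5/8 + (1/2)*30))**2 = ((228 - 38) + (-5/8 + 15))**2 = (190 + 115/8)**2 = (1635/8)**2 = 2673225/64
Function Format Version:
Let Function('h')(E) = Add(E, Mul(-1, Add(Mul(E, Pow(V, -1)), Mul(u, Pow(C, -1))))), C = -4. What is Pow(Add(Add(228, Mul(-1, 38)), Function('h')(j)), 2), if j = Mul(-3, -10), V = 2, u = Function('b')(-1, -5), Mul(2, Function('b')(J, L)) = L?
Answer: Rational(2673225, 64) ≈ 41769.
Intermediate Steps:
Function('b')(J, L) = Mul(Rational(1, 2), L)
u = Rational(-5, 2) (u = Mul(Rational(1, 2), -5) = Rational(-5, 2) ≈ -2.5000)
j = 30
Function('h')(E) = Add(Rational(-5, 8), Mul(Rational(1, 2), E)) (Function('h')(E) = Add(E, Mul(-1, Add(Mul(E, Pow(2, -1)), Mul(Rational(-5, 2), Pow(-4, -1))))) = Add(E, Mul(-1, Add(Mul(E, Rational(1, 2)), Mul(Rational(-5, 2), Rational(-1, 4))))) = Add(E, Mul(-1, Add(Mul(Rational(1, 2), E), Rational(5, 8)))) = Add(E, Mul(-1, Add(Rational(5, 8), Mul(Rational(1, 2), E)))) = Add(E, Add(Rational(-5, 8), Mul(Rational(-1, 2), E))) = Add(Rational(-5, 8), Mul(Rational(1, 2), E)))
Pow(Add(Add(228, Mul(-1, 38)), Function('h')(j)), 2) = Pow(Add(Add(228, Mul(-1, 38)), Add(Rational(-5, 8), Mul(Rational(1, 2), 30))), 2) = Pow(Add(Add(228, -38), Add(Rational(-5, 8), 15)), 2) = Pow(Add(190, Rational(115, 8)), 2) = Pow(Rational(1635, 8), 2) = Rational(2673225, 64)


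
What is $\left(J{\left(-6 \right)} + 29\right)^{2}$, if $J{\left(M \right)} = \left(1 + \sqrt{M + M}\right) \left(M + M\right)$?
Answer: $\left(17 - 24 i \sqrt{3}\right)^{2} \approx -1439.0 - 1413.4 i$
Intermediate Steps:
$J{\left(M \right)} = 2 M \left(1 + \sqrt{2} \sqrt{M}\right)$ ($J{\left(M \right)} = \left(1 + \sqrt{2 M}\right) 2 M = \left(1 + \sqrt{2} \sqrt{M}\right) 2 M = 2 M \left(1 + \sqrt{2} \sqrt{M}\right)$)
$\left(J{\left(-6 \right)} + 29\right)^{2} = \left(\left(2 \left(-6\right) + 2 \sqrt{2} \left(-6\right)^{\frac{3}{2}}\right) + 29\right)^{2} = \left(\left(-12 + 2 \sqrt{2} \left(- 6 i \sqrt{6}\right)\right) + 29\right)^{2} = \left(\left(-12 - 24 i \sqrt{3}\right) + 29\right)^{2} = \left(17 - 24 i \sqrt{3}\right)^{2}$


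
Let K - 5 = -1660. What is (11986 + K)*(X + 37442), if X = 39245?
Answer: 792253397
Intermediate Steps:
K = -1655 (K = 5 - 1660 = -1655)
(11986 + K)*(X + 37442) = (11986 - 1655)*(39245 + 37442) = 10331*76687 = 792253397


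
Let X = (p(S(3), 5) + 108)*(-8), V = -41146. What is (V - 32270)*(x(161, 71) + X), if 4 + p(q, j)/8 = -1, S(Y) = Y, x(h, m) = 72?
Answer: 34652352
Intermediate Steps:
p(q, j) = -40 (p(q, j) = -32 + 8*(-1) = -32 - 8 = -40)
X = -544 (X = (-40 + 108)*(-8) = 68*(-8) = -544)
(V - 32270)*(x(161, 71) + X) = (-41146 - 32270)*(72 - 544) = -73416*(-472) = 34652352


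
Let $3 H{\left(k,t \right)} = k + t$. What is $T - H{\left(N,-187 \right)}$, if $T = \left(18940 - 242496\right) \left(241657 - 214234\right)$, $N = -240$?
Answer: $- \frac{18391728137}{3} \approx -6.1306 \cdot 10^{9}$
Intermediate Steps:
$T = -6130576188$ ($T = \left(-223556\right) 27423 = -6130576188$)
$H{\left(k,t \right)} = \frac{k}{3} + \frac{t}{3}$ ($H{\left(k,t \right)} = \frac{k + t}{3} = \frac{k}{3} + \frac{t}{3}$)
$T - H{\left(N,-187 \right)} = -6130576188 - \left(\frac{1}{3} \left(-240\right) + \frac{1}{3} \left(-187\right)\right) = -6130576188 - \left(-80 - \frac{187}{3}\right) = -6130576188 - - \frac{427}{3} = -6130576188 + \frac{427}{3} = - \frac{18391728137}{3}$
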